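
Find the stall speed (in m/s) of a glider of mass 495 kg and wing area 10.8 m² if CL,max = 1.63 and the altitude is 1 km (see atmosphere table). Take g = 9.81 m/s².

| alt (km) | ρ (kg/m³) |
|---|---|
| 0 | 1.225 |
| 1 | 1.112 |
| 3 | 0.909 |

At 1 km, from the table: ρ = 1.112 kg/m³.
At stall, lift equals weight: L = W = m·g = 495 × 9.81 = 4856 N.
From L = ½ρV²S·CL,max = W: V_stall = √(2W/(ρSCL,max)) = √(2·4856/(1.112·10.8·1.63))
V_stall = √496.1 = 22.3 m/s

V_stall = 22.3 m/s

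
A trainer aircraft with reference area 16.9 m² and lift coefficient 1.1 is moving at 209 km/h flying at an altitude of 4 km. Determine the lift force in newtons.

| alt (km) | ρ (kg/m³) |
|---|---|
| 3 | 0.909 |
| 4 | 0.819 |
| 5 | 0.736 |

At 4 km, from the table: ρ = 0.819 kg/m³.
Convert speed: v = 209 km/h ÷ 3.6 = 58.06 m/s.
L = ½ρv²S·CL = ½ × 0.819 × 58.06² × 16.9 × 1.1 = 25700 N ≈ 25.7 kN

L = 25700 N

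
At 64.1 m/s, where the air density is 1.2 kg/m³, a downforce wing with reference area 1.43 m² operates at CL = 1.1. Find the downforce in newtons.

L = ½ρv²S·CL = ½ × 1.2 × 64.1² × 1.43 × 1.1 = 3880 N

L = 3880 N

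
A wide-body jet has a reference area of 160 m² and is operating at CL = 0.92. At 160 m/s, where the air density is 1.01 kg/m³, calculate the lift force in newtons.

Dynamic pressure q = ½ρv² = ½ × 1.01 × 160² = 12930 Pa.
L = q·S·CL = 12930 × 160 × 0.92 = 1.9×10^6 N ≈ 1900 kN

L = 1.9×10^6 N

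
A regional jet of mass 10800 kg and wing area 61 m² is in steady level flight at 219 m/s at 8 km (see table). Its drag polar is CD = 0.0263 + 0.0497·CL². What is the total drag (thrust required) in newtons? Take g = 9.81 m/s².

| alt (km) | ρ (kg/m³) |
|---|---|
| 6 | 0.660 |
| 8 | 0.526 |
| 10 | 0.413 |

At 8 km, from the table: ρ = 0.526 kg/m³.
Level flight ⇒ L = W = m·g = 10800 × 9.81 = 1.0595×10^5 N.
Dynamic pressure q = 0.5 × 0.526 × 219² = 12610 Pa.
Required CL = L/(qS) = 1.0595×10^5/(12610·61) = 0.1377.
CD = 0.0263 + 0.0497 × 0.1377² = 0.02724.
D = q·S·CD = 12610 × 61 × 0.02724 = 20960 N

D = 21000 N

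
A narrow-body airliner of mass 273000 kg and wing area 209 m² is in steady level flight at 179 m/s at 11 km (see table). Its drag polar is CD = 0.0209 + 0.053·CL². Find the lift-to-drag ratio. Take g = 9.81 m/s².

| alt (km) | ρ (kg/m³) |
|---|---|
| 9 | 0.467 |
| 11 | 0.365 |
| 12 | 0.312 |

At 11 km, from the table: ρ = 0.365 kg/m³.
Level flight ⇒ L = W = m·g = 273000 × 9.81 = 2.6781×10^6 N.
Dynamic pressure q = 0.5 × 0.365 × 179² = 5847 Pa.
CL = W/(q·S) = 2.6781×10^6 / (5847 × 209) = 2.191.
CD = 0.0209 + 0.053 × 2.191² = 0.2754.
L/D = CL/CD = 2.191 / 0.2754 = 7.96

L/D = 7.96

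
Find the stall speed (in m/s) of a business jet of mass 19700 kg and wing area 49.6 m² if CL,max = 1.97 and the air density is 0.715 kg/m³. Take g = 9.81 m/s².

V_stall = 74.4 m/s

At stall, lift equals weight: L = W = m·g = 19700 × 9.81 = 1.933×10^5 N.
From L = ½ρV²S·CL,max = W: V_stall = √(2W/(ρSCL,max)) = √(2·1.933×10^5/(0.715·49.6·1.97))
V_stall = √5532 = 74.4 m/s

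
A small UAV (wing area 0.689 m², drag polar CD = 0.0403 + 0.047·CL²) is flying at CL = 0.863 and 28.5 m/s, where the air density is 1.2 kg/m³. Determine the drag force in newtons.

D = 25.3 N

CD = 0.0403 + 0.047 × 0.863² = 0.0753
D = ½ρv²S·CD = ½ × 1.2 × 28.5² × 0.689 × 0.0753 = 25.3 N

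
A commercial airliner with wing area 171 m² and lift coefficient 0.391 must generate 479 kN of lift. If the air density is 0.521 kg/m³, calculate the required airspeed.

L = ½ρv²S·CL ⇒ v = √(2L/(ρ·S·CL))
v = √(2 × 4.79×10^5 / (0.521 × 171 × 0.391)) = √27500 = 166 m/s

v = 166 m/s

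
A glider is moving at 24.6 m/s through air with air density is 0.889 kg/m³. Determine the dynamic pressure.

q = 269 Pa

q = ½ρv² = ½ × 0.889 × 24.6² = 269 Pa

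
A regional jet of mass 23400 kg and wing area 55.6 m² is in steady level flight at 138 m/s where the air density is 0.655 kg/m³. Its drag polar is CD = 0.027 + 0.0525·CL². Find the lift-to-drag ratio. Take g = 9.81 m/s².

L/D = 13.2

Level flight ⇒ L = W = m·g = 23400 × 9.81 = 2.2955×10^5 N.
Dynamic pressure q = 0.5 × 0.655 × 138² = 6237 Pa.
CL = 2W/(ρv²S) = 2×2.2955×10^5/(0.655×138²×55.6) = 0.662.
CD = 0.027 + 0.0525 × 0.662² = 0.05001.
L/D = CL/CD = 0.662 / 0.05001 = 13.2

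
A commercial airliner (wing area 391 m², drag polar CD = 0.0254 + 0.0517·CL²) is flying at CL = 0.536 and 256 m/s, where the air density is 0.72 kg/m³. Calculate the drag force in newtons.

CD = 0.0254 + 0.0517 × 0.536² = 0.04025
D = ½ρv²S·CD = ½ × 0.72 × 256² × 391 × 0.04025 = 3.71×10^5 N

D = 3.71×10^5 N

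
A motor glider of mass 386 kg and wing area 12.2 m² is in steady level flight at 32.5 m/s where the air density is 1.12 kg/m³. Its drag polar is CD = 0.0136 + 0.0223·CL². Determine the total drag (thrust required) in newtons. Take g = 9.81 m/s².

D = 142 N

Level flight ⇒ L = W = m·g = 386 × 9.81 = 3786.7 N.
Dynamic pressure q = 0.5 × 1.12 × 32.5² = 591.5 Pa.
CL = 2W/(ρv²S) = 2×3786.7/(1.12×32.5²×12.2) = 0.5247.
CD = 0.0136 + 0.0223 × 0.5247² = 0.01974.
D = q·S·CD = 591.5 × 12.2 × 0.01974 = 142.5 N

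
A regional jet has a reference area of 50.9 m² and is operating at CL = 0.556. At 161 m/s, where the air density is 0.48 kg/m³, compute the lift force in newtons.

L = 1.76×10^5 N

Dynamic pressure q = ½ρv² = ½ × 0.48 × 161² = 6221 Pa.
L = q·S·CL = 6221 × 50.9 × 0.556 = 1.76×10^5 N ≈ 176 kN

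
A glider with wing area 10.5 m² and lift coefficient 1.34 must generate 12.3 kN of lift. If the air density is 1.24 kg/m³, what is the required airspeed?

v = 37.5 m/s

L = ½ρv²S·CL ⇒ v = √(2L/(ρ·S·CL))
v = √(2 × 12300 / (1.24 × 10.5 × 1.34)) = √1410 = 37.5 m/s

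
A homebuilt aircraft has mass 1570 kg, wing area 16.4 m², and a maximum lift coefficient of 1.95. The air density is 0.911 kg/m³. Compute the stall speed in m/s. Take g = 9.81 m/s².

Stall occurs when L = W at CL,max. W = mg = 1570 × 9.81 = 15400 N.
V_stall = √(2W/(ρ·S·CL,max)) = √(2 × 15400 / (0.911 × 16.4 × 1.95))
V_stall = √1057 = 32.5 m/s

V_stall = 32.5 m/s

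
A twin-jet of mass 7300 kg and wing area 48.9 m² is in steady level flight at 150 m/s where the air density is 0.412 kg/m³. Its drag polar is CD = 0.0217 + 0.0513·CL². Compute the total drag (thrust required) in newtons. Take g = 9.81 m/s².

Level flight ⇒ L = W = m·g = 7300 × 9.81 = 71613 N.
q = ½ρv² = ½ × 0.412 × 150² = 4635 Pa.
CL = 2W/(ρv²S) = 2×71613/(0.412×150²×48.9) = 0.316.
CD = 0.0217 + 0.0513 × 0.316² = 0.02682.
D = q·S·CD = 4635 × 48.9 × 0.02682 = 6079 N

D = 6080 N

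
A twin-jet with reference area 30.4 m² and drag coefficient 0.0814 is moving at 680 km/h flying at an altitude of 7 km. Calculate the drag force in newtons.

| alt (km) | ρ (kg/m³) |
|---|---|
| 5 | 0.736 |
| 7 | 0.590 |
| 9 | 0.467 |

At 7 km, from the table: ρ = 0.590 kg/m³.
Convert speed: v = 680 km/h ÷ 3.6 = 188.9 m/s.
Dynamic pressure q = ½ρv² = ½ × 0.59 × 188.9² = 10530 Pa.
D = q·S·CD = 10530 × 30.4 × 0.0814 = 26000 N ≈ 26 kN

D = 26000 N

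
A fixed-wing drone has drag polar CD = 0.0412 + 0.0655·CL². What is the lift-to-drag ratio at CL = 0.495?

CD = 0.0412 + 0.0655 × 0.495² = 0.05725
L/D = CL/CD = 0.495 / 0.05725 = 8.65

L/D = 8.65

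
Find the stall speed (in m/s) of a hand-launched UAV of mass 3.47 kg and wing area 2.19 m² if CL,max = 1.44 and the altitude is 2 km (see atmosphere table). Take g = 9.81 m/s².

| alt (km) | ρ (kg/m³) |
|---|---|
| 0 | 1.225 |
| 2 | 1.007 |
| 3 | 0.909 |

At 2 km, from the table: ρ = 1.007 kg/m³.
At stall, lift equals weight: L = W = m·g = 3.47 × 9.81 = 34.04 N.
From L = ½ρV²S·CL,max = W: V_stall = √(2W/(ρSCL,max)) = √(2·34.04/(1.007·2.19·1.44))
V_stall = √21.44 = 4.63 m/s

V_stall = 4.63 m/s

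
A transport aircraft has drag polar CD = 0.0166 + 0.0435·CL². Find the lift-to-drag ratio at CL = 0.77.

CD = 0.0166 + 0.0435 × 0.77² = 0.04239
L/D = CL/CD = 0.77 / 0.04239 = 18.2

L/D = 18.2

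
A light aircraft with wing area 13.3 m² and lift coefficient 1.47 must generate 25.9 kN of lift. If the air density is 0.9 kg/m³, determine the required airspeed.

L = ½ρv²S·CL ⇒ v = √(2L/(ρ·S·CL))
v = √(2 × 25900 / (0.9 × 13.3 × 1.47)) = √2944 = 54.3 m/s

v = 54.3 m/s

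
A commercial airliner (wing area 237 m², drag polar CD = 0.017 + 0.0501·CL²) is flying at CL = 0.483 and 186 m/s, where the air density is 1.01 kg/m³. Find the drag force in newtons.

D = 1.19×10^5 N

CD = 0.017 + 0.0501 × 0.483² = 0.02869
D = ½ρv²S·CD = ½ × 1.01 × 186² × 237 × 0.02869 = 1.19×10^5 N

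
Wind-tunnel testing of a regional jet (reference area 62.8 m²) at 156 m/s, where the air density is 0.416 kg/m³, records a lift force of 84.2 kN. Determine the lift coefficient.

CL = 0.265

From L = ½ρv²S·CL, rearranging gives CL = 2L/(ρv²S).
CL = 2 × 84200 / (0.416 × 156² × 62.8) = 0.265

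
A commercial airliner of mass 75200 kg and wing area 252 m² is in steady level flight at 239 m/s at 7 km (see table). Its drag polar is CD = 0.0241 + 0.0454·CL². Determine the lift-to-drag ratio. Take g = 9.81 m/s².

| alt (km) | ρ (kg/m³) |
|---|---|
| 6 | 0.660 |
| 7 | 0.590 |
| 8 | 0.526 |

L/D = 6.82

At 7 km, from the table: ρ = 0.590 kg/m³.
Weight W = mg = 75200 × 9.81 = 7.3771×10^5 N; in level flight L = W.
q = ½ρv² = ½ × 0.59 × 239² = 16850 Pa.
Required CL = L/(qS) = 7.3771×10^5/(16850·252) = 0.1737.
CD = 0.0241 + 0.0454 × 0.1737² = 0.02547.
L/D = CL/CD = 0.1737 / 0.02547 = 6.82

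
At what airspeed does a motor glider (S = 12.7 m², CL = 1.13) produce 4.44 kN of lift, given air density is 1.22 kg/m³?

v = 22.5 m/s

L = ½ρv²S·CL ⇒ v = √(2L/(ρ·S·CL))
v = √(2 × 4440 / (1.22 × 12.7 × 1.13)) = √507.2 = 22.5 m/s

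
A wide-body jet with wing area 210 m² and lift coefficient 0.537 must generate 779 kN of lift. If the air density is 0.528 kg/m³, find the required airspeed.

v = 162 m/s

L = ½ρv²S·CL ⇒ v = √(2L/(ρ·S·CL))
v = √(2 × 7.79×10^5 / (0.528 × 210 × 0.537)) = √26170 = 162 m/s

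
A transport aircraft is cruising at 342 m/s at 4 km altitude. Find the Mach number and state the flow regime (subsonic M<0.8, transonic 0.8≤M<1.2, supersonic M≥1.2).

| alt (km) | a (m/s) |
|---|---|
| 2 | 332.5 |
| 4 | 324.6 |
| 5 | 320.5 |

M = 1.05 (transonic)

At 4 km, from the table: a = 324.6 m/s.
M = v/a = 342 / 324.6 = 1.05
M = 1.05 → transonic.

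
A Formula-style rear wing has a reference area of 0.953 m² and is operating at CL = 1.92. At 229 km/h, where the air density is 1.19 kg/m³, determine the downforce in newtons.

L = 4410 N

Convert speed: v = 229 km/h ÷ 3.6 = 63.61 m/s.
Dynamic pressure q = ½ρv² = ½ × 1.19 × 63.61² = 2408 Pa.
L = q·S·CL = 2408 × 0.953 × 1.92 = 4410 N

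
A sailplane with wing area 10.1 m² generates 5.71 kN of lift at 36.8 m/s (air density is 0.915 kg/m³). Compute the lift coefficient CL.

From L = ½ρv²S·CL, rearranging gives CL = 2L/(ρv²S).
CL = 2 × 5710 / (0.915 × 36.8² × 10.1) = 0.912

CL = 0.912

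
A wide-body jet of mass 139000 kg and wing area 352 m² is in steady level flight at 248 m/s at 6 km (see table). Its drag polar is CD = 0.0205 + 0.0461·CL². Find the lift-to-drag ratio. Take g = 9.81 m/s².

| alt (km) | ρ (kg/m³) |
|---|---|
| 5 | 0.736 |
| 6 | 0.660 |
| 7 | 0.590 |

L/D = 8.61

At 6 km, from the table: ρ = 0.660 kg/m³.
Weight W = mg = 139000 × 9.81 = 1.3636×10^6 N; in level flight L = W.
Dynamic pressure q = 0.5 × 0.66 × 248² = 20300 Pa.
CL = 2W/(ρv²S) = 2×1.3636×10^6/(0.66×248²×352) = 0.1909.
CD = 0.0205 + 0.0461 × 0.1909² = 0.02218.
L/D = CL/CD = 0.1909 / 0.02218 = 8.61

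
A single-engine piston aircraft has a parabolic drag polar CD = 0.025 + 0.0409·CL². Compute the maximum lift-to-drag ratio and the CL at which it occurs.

For CD = CD0 + K·CL², (L/D)max occurs at CL* = √(CD0/K) and equals 1/(2√(K·CD0)).
(L/D)max = 1/(2√(0.0409 × 0.025)) = 1/(2 × 0.03198) = 15.6
CL* = √(0.025/0.0409) = 0.782

(L/D)max = 15.6, at CL = 0.782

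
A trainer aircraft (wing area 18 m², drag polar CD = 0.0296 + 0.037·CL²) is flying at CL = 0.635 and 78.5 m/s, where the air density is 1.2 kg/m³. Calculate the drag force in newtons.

CD = 0.0296 + 0.037 × 0.635² = 0.04452
D = ½ρv²S·CD = ½ × 1.2 × 78.5² × 18 × 0.04452 = 2960 N

D = 2960 N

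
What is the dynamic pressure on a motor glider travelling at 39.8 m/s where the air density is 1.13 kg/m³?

q = 895 Pa

q = ½ρv² = ½ × 1.13 × 39.8² = 895 Pa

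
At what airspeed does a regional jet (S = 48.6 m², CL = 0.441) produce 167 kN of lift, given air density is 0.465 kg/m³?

L = ½ρv²S·CL ⇒ v = √(2L/(ρ·S·CL))
v = √(2 × 1.67×10^5 / (0.465 × 48.6 × 0.441)) = √33510 = 183 m/s

v = 183 m/s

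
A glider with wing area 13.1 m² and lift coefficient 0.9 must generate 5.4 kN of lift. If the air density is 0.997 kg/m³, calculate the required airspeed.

L = ½ρv²S·CL ⇒ v = √(2L/(ρ·S·CL))
v = √(2 × 5400 / (0.997 × 13.1 × 0.9)) = √918.8 = 30.3 m/s

v = 30.3 m/s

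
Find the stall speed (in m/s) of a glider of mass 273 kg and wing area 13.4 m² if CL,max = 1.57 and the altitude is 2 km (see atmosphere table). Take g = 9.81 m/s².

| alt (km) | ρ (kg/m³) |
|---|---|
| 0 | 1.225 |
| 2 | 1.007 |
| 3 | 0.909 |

At 2 km, from the table: ρ = 1.007 kg/m³.
Stall occurs when L = W at CL,max. W = mg = 273 × 9.81 = 2678 N.
From L = ½ρV²S·CL,max = W: V_stall = √(2W/(ρSCL,max)) = √(2·2678/(1.007·13.4·1.57))
V_stall = √252.8 = 15.9 m/s

V_stall = 15.9 m/s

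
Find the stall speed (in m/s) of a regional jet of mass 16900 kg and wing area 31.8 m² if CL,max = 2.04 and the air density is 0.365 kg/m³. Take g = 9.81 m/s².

Stall occurs when L = W at CL,max. W = mg = 16900 × 9.81 = 1.658×10^5 N.
From L = ½ρV²S·CL,max = W: V_stall = √(2W/(ρSCL,max)) = √(2·1.658×10^5/(0.365·31.8·2.04))
V_stall = √14000 = 118 m/s

V_stall = 118 m/s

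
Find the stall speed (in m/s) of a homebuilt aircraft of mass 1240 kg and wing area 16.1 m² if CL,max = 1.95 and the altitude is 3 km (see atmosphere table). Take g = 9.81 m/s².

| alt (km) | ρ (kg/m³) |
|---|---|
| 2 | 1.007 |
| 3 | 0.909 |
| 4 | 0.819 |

V_stall = 29.2 m/s

At 3 km, from the table: ρ = 0.909 kg/m³.
Weight W = mg = 1240 × 9.81 = 12160 N.
V_stall = √(2W/(ρ·S·CL,max)) = √(2 × 12160 / (0.909 × 16.1 × 1.95))
V_stall = √852.5 = 29.2 m/s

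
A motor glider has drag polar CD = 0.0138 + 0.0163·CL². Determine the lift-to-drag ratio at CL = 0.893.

L/D = 33.3

CD = 0.0138 + 0.0163 × 0.893² = 0.0268
L/D = CL/CD = 0.893 / 0.0268 = 33.3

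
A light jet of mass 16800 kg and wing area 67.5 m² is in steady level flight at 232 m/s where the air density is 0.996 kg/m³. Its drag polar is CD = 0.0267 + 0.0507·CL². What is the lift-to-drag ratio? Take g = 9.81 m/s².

L/D = 3.36

Level flight ⇒ L = W = m·g = 16800 × 9.81 = 1.6481×10^5 N.
Dynamic pressure q = 0.5 × 0.996 × 232² = 26800 Pa.
Required CL = L/(qS) = 1.6481×10^5/(26800·67.5) = 0.09109.
CD = 0.0267 + 0.0507 × 0.09109² = 0.02712.
L/D = CL/CD = 0.09109 / 0.02712 = 3.36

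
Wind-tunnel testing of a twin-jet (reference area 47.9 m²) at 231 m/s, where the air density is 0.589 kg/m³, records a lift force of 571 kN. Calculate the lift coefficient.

From L = ½ρv²S·CL, rearranging gives CL = 2L/(ρv²S).
CL = 2 × 5.71×10^5 / (0.589 × 231² × 47.9) = 0.759

CL = 0.759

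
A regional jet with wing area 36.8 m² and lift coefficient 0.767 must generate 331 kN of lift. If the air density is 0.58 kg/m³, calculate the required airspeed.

v = 201 m/s

L = ½ρv²S·CL ⇒ v = √(2L/(ρ·S·CL))
v = √(2 × 3.31×10^5 / (0.58 × 36.8 × 0.767)) = √40440 = 201 m/s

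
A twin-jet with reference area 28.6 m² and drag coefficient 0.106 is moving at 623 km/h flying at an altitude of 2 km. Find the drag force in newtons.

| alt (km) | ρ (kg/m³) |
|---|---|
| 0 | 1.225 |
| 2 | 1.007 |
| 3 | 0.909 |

At 2 km, from the table: ρ = 1.007 kg/m³.
Convert speed: v = 623 km/h ÷ 3.6 = 173.1 m/s.
D = ½ρv²S·CD = ½ × 1.007 × 173.1² × 28.6 × 0.106 = 45700 N ≈ 45.7 kN

D = 45700 N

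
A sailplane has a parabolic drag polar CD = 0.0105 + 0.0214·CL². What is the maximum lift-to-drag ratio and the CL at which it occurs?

For CD = CD0 + K·CL², (L/D)max occurs at CL* = √(CD0/K) and equals 1/(2√(K·CD0)).
(L/D)max = 1/(2√(0.0214 × 0.0105)) = 1/(2 × 0.01499) = 33.4
CL* = √(0.0105/0.0214) = 0.7

(L/D)max = 33.4, at CL = 0.7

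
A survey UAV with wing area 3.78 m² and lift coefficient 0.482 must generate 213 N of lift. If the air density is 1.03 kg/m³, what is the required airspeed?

L = ½ρv²S·CL ⇒ v = √(2L/(ρ·S·CL))
v = √(2 × 213 / (1.03 × 3.78 × 0.482)) = √227 = 15.1 m/s

v = 15.1 m/s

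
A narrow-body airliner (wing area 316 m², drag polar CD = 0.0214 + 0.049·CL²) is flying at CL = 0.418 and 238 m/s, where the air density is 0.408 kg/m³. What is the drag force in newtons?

CD = 0.0214 + 0.049 × 0.418² = 0.02996
D = ½ρv²S·CD = ½ × 0.408 × 238² × 316 × 0.02996 = 1.09×10^5 N

D = 1.09×10^5 N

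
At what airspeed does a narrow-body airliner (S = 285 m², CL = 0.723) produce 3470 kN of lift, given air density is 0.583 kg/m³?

v = 240 m/s

L = ½ρv²S·CL ⇒ v = √(2L/(ρ·S·CL))
v = √(2 × 3.47×10^6 / (0.583 × 285 × 0.723)) = √57770 = 240 m/s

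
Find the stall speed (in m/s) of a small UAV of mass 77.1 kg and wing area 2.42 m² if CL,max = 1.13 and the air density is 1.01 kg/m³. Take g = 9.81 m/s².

V_stall = 23.4 m/s

Stall occurs when L = W at CL,max. W = mg = 77.1 × 9.81 = 756.4 N.
V_stall = √(2W/(ρ·S·CL,max)) = √(2 × 756.4 / (1.01 × 2.42 × 1.13))
V_stall = √547.7 = 23.4 m/s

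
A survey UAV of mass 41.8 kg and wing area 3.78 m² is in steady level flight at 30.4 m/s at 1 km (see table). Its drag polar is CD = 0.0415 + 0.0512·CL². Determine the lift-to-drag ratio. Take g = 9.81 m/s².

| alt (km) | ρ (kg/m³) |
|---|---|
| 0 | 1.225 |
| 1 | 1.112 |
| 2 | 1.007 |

At 1 km, from the table: ρ = 1.112 kg/m³.
Level flight ⇒ L = W = m·g = 41.8 × 9.81 = 410.06 N.
Dynamic pressure q = 0.5 × 1.112 × 30.4² = 513.8 Pa.
CL = 2W/(ρv²S) = 2×410.06/(1.112×30.4²×3.78) = 0.2111.
CD = 0.0415 + 0.0512 × 0.2111² = 0.04378.
L/D = CL/CD = 0.2111 / 0.04378 = 4.82

L/D = 4.82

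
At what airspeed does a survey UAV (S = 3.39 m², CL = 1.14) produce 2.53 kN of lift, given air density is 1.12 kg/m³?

v = 34.2 m/s

L = ½ρv²S·CL ⇒ v = √(2L/(ρ·S·CL))
v = √(2 × 2530 / (1.12 × 3.39 × 1.14)) = √1169 = 34.2 m/s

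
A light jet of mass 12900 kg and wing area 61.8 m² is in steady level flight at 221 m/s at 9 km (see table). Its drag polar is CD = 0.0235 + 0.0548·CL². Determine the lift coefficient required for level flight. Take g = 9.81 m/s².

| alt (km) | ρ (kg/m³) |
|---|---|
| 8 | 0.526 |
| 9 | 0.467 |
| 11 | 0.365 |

CL = 0.18

At 9 km, from the table: ρ = 0.467 kg/m³.
Weight W = mg = 12900 × 9.81 = 1.2655×10^5 N; in level flight L = W.
Dynamic pressure q = 0.5 × 0.467 × 221² = 11400 Pa.
CL = W/(q·S) = 1.2655×10^5 / (11400 × 61.8) = 0.1796.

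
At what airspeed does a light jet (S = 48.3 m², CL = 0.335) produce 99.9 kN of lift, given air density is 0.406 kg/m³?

v = 174 m/s

L = ½ρv²S·CL ⇒ v = √(2L/(ρ·S·CL))
v = √(2 × 99900 / (0.406 × 48.3 × 0.335)) = √30410 = 174 m/s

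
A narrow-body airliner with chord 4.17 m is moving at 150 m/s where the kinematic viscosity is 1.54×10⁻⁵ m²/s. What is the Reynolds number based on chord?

Re = 4.06×10^7

Re = v·c/ν = 150 × 4.17 / (1.54×10⁻⁵) = 4.06×10^7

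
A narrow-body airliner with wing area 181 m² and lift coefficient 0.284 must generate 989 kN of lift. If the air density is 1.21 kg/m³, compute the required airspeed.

L = ½ρv²S·CL ⇒ v = √(2L/(ρ·S·CL))
v = √(2 × 9.89×10^5 / (1.21 × 181 × 0.284)) = √31800 = 178 m/s

v = 178 m/s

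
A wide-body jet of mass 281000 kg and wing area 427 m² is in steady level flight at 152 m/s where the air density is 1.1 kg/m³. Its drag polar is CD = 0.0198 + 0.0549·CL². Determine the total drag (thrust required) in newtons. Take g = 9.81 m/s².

Level flight ⇒ L = W = m·g = 281000 × 9.81 = 2.7566×10^6 N.
Dynamic pressure q = 0.5 × 1.1 × 152² = 12710 Pa.
CL = W/(q·S) = 2.7566×10^6 / (12710 × 427) = 0.508.
CD = 0.0198 + 0.0549 × 0.508² = 0.03397.
D = q·S·CD = 12710 × 427 × 0.03397 = 1.843×10^5 N

D = 1.84×10^5 N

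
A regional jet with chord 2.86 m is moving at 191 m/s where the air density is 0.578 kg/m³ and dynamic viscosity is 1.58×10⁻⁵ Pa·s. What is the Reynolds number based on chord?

Re = 2×10^7

Re = ρ·v·c/μ = 0.578 × 191 × 2.86 / (1.58×10⁻⁵) = 2×10^7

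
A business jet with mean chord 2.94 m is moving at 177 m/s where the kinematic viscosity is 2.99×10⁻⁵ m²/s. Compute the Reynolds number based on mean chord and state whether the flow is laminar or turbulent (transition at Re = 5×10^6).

Re = 1.74×10^7 (turbulent)

Re = v·c/ν = 177 × 2.94 / (2.99×10⁻⁵) = 1.74×10^7
Since 1.74×10^7 > 5×10^6, the flow is turbulent.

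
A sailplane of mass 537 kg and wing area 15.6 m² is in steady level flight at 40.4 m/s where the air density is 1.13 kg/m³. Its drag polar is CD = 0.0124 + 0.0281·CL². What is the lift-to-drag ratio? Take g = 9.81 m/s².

Level flight ⇒ L = W = m·g = 537 × 9.81 = 5268 N.
Dynamic pressure q = 0.5 × 1.13 × 40.4² = 922.2 Pa.
CL = W/(q·S) = 5268 / (922.2 × 15.6) = 0.3662.
CD = 0.0124 + 0.0281 × 0.3662² = 0.01617.
L/D = CL/CD = 0.3662 / 0.01617 = 22.6

L/D = 22.6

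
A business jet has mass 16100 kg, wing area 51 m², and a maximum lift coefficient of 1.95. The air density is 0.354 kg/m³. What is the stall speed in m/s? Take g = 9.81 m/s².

V_stall = 94.7 m/s

Stall occurs when L = W at CL,max. W = mg = 16100 × 9.81 = 1.579×10^5 N.
V_stall = √(2W/(ρ·S·CL,max)) = √(2 × 1.579×10^5 / (0.354 × 51 × 1.95))
V_stall = √8973 = 94.7 m/s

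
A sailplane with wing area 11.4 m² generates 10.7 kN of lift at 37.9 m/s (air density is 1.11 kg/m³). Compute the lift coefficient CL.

CL = 1.18

From L = ½ρv²S·CL, rearranging gives CL = 2L/(ρv²S).
CL = 2 × 10700 / (1.11 × 37.9² × 11.4) = 1.18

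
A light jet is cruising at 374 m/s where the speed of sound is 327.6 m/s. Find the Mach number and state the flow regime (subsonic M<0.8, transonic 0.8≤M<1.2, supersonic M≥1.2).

M = v/a = 374 / 327.6 = 1.14
M = 1.14 → transonic.

M = 1.14 (transonic)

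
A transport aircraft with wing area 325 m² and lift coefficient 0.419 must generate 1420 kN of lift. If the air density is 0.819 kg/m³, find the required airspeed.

L = ½ρv²S·CL ⇒ v = √(2L/(ρ·S·CL))
v = √(2 × 1.42×10^6 / (0.819 × 325 × 0.419)) = √25460 = 160 m/s

v = 160 m/s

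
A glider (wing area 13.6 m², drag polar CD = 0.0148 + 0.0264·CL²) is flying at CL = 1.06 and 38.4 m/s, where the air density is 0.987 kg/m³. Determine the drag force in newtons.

CD = 0.0148 + 0.0264 × 1.06² = 0.04446
D = ½ρv²S·CD = ½ × 0.987 × 38.4² × 13.6 × 0.04446 = 440 N

D = 440 N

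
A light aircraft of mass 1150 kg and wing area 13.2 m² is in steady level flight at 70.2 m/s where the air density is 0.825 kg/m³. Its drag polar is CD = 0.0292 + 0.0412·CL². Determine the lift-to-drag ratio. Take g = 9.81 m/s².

Level flight ⇒ L = W = m·g = 1150 × 9.81 = 11282 N.
q = ½ρv² = ½ × 0.825 × 70.2² = 2033 Pa.
CL = 2W/(ρv²S) = 2×11282/(0.825×70.2²×13.2) = 0.4204.
CD = 0.0292 + 0.0412 × 0.4204² = 0.03648.
L/D = CL/CD = 0.4204 / 0.03648 = 11.5

L/D = 11.5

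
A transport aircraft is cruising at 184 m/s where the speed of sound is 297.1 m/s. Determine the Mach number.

M = 0.619

M = v/a = 184 / 297.1 = 0.619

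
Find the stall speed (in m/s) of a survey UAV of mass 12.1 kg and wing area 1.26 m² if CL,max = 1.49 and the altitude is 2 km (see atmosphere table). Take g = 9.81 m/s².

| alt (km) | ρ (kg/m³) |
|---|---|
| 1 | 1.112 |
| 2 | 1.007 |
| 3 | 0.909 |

At 2 km, from the table: ρ = 1.007 kg/m³.
Weight W = mg = 12.1 × 9.81 = 118.7 N.
From L = ½ρV²S·CL,max = W: V_stall = √(2W/(ρSCL,max)) = √(2·118.7/(1.007·1.26·1.49))
V_stall = √125.6 = 11.2 m/s

V_stall = 11.2 m/s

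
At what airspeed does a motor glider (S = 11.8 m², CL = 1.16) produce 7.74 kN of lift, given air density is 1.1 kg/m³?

v = 32.1 m/s

L = ½ρv²S·CL ⇒ v = √(2L/(ρ·S·CL))
v = √(2 × 7740 / (1.1 × 11.8 × 1.16)) = √1028 = 32.1 m/s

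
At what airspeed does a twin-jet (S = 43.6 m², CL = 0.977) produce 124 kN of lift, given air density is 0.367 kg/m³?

L = ½ρv²S·CL ⇒ v = √(2L/(ρ·S·CL))
v = √(2 × 1.24×10^5 / (0.367 × 43.6 × 0.977)) = √15860 = 126 m/s

v = 126 m/s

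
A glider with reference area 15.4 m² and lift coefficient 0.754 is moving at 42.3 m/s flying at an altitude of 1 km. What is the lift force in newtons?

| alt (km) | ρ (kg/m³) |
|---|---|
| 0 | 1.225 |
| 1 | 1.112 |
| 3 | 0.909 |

L = 11600 N

At 1 km, from the table: ρ = 1.112 kg/m³.
Dynamic pressure q = ½ρv² = ½ × 1.112 × 42.3² = 994.8 Pa.
L = q·S·CL = 994.8 × 15.4 × 0.754 = 11600 N ≈ 11.6 kN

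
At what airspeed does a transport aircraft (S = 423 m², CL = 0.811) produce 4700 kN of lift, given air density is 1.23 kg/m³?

L = ½ρv²S·CL ⇒ v = √(2L/(ρ·S·CL))
v = √(2 × 4.7×10^6 / (1.23 × 423 × 0.811)) = √22280 = 149 m/s

v = 149 m/s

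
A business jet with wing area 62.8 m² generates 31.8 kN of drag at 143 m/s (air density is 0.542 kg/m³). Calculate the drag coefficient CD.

CD = 0.0914

From D = ½ρv²S·CD, rearranging gives CD = 2D/(ρv²S).
CD = 2 × 31800 / (0.542 × 143² × 62.8) = 0.0914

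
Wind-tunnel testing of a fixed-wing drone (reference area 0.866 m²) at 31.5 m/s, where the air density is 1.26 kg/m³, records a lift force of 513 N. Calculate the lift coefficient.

CL = 0.948

From L = ½ρv²S·CL, rearranging gives CL = 2L/(ρv²S).
CL = 2 × 513 / (1.26 × 31.5² × 0.866) = 0.948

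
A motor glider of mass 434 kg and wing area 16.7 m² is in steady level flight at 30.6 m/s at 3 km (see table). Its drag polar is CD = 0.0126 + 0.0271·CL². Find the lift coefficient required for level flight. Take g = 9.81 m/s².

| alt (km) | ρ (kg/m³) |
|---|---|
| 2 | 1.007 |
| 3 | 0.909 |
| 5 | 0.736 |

At 3 km, from the table: ρ = 0.909 kg/m³.
In steady level flight, lift balances weight: W = mg = 434 × 9.81 = 4257.5 N.
q = ½ρv² = ½ × 0.909 × 30.6² = 425.6 Pa.
CL = W/(q·S) = 4257.5 / (425.6 × 16.7) = 0.5991.

CL = 0.599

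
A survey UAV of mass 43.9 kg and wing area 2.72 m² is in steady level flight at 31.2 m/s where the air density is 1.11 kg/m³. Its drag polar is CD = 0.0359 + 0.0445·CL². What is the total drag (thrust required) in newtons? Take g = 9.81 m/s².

Weight W = mg = 43.9 × 9.81 = 430.66 N; in level flight L = W.
Dynamic pressure q = 0.5 × 1.11 × 31.2² = 540.3 Pa.
CL = W/(q·S) = 430.66 / (540.3 × 2.72) = 0.2931.
CD = 0.0359 + 0.0445 × 0.2931² = 0.03972.
D = q·S·CD = 540.3 × 2.72 × 0.03972 = 58.37 N

D = 58.4 N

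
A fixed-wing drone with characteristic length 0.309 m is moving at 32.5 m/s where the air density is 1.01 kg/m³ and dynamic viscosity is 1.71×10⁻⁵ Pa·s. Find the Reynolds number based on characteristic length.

Re = ρ·v·c/μ = 1.01 × 32.5 × 0.309 / (1.71×10⁻⁵) = 5.93×10^5

Re = 5.93×10^5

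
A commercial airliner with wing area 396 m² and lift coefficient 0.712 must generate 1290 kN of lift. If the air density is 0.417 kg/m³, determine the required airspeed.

v = 148 m/s

L = ½ρv²S·CL ⇒ v = √(2L/(ρ·S·CL))
v = √(2 × 1.29×10^6 / (0.417 × 396 × 0.712)) = √21940 = 148 m/s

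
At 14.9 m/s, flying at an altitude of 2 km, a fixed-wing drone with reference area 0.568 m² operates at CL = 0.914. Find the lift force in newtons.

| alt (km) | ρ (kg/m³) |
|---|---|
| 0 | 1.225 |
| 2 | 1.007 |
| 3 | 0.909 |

L = 58 N

At 2 km, from the table: ρ = 1.007 kg/m³.
L = ½ρv²S·CL = ½ × 1.007 × 14.9² × 0.568 × 0.914 = 58 N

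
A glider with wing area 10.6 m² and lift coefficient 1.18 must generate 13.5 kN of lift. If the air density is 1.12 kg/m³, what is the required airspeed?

v = 43.9 m/s

L = ½ρv²S·CL ⇒ v = √(2L/(ρ·S·CL))
v = √(2 × 13500 / (1.12 × 10.6 × 1.18)) = √1927 = 43.9 m/s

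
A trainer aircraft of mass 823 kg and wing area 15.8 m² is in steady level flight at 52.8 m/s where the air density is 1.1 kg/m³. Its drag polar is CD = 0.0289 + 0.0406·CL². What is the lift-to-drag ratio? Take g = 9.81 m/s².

L/D = 9.98

Weight W = mg = 823 × 9.81 = 8073.6 N; in level flight L = W.
q = ½ρv² = ½ × 1.1 × 52.8² = 1533 Pa.
Required CL = L/(qS) = 8073.6/(1533·15.8) = 0.3333.
CD = 0.0289 + 0.0406 × 0.3333² = 0.03341.
L/D = CL/CD = 0.3333 / 0.03341 = 9.98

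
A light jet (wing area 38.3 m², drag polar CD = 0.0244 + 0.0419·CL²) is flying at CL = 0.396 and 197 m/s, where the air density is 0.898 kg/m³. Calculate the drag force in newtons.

D = 20700 N

CD = 0.0244 + 0.0419 × 0.396² = 0.03097
D = ½ρv²S·CD = ½ × 0.898 × 197² × 38.3 × 0.03097 = 20700 N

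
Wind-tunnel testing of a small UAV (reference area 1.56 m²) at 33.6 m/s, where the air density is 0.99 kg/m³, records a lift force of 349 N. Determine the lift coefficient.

From L = ½ρv²S·CL, rearranging gives CL = 2L/(ρv²S).
CL = 2 × 349 / (0.99 × 33.6² × 1.56) = 0.4

CL = 0.4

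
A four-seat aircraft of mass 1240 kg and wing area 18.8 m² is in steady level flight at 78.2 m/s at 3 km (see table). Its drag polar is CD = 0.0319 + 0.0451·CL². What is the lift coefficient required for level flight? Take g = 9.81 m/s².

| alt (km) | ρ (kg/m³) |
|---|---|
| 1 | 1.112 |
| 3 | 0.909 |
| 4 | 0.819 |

CL = 0.233

At 3 km, from the table: ρ = 0.909 kg/m³.
Level flight ⇒ L = W = m·g = 1240 × 9.81 = 12164 N.
Dynamic pressure q = 0.5 × 0.909 × 78.2² = 2779 Pa.
Required CL = L/(qS) = 12164/(2779·18.8) = 0.2328.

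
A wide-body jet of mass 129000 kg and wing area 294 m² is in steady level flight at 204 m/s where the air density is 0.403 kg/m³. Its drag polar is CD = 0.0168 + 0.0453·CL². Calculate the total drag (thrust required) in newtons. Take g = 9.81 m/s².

Level flight ⇒ L = W = m·g = 129000 × 9.81 = 1.2655×10^6 N.
Dynamic pressure q = 0.5 × 0.403 × 204² = 8386 Pa.
CL = 2W/(ρv²S) = 2×1.2655×10^6/(0.403×204²×294) = 0.5133.
CD = 0.0168 + 0.0453 × 0.5133² = 0.02874.
D = q·S·CD = 8386 × 294 × 0.02874 = 70840 N

D = 70800 N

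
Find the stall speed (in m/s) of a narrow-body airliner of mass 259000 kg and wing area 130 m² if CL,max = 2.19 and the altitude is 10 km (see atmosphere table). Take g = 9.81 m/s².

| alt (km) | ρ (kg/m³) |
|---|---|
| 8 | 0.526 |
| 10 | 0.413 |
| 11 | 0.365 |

At 10 km, from the table: ρ = 0.413 kg/m³.
Stall occurs when L = W at CL,max. W = mg = 259000 × 9.81 = 2.541×10^6 N.
V_stall = √(2W/(ρ·S·CL,max)) = √(2 × 2.541×10^6 / (0.413 × 130 × 2.19))
V_stall = √43220 = 208 m/s

V_stall = 208 m/s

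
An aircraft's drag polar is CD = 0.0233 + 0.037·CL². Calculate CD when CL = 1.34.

CD = 0.0233 + 0.037 × 1.34² = 0.0233 + 0.06644 = 0.0897

CD = 0.0897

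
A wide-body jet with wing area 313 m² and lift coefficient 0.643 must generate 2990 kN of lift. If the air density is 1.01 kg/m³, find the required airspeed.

L = ½ρv²S·CL ⇒ v = √(2L/(ρ·S·CL))
v = √(2 × 2.99×10^6 / (1.01 × 313 × 0.643)) = √29420 = 172 m/s

v = 172 m/s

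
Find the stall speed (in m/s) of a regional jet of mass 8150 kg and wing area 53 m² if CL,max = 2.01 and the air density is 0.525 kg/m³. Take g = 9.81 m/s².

Stall occurs when L = W at CL,max. W = mg = 8150 × 9.81 = 79950 N.
V_stall = √(2W/(ρ·S·CL,max)) = √(2 × 79950 / (0.525 × 53 × 2.01))
V_stall = √2859 = 53.5 m/s

V_stall = 53.5 m/s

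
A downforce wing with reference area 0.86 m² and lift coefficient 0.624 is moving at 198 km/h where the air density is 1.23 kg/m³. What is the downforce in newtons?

Convert speed: v = 198 km/h ÷ 3.6 = 55 m/s.
L = ½ρv²S·CL = ½ × 1.23 × 55² × 0.86 × 0.624 = 998 N

L = 998 N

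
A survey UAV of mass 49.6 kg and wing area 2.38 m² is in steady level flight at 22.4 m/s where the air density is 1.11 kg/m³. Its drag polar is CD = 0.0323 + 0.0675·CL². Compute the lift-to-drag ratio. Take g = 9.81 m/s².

Weight W = mg = 49.6 × 9.81 = 486.58 N; in level flight L = W.
Dynamic pressure q = 0.5 × 1.11 × 22.4² = 278.5 Pa.
CL = 2W/(ρv²S) = 2×486.58/(1.11×22.4²×2.38) = 0.7341.
CD = 0.0323 + 0.0675 × 0.7341² = 0.06868.
L/D = CL/CD = 0.7341 / 0.06868 = 10.7

L/D = 10.7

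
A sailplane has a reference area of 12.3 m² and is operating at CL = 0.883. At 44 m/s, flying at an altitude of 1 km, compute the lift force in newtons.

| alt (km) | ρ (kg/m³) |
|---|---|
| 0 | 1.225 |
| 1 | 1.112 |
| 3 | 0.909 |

L = 11700 N

At 1 km, from the table: ρ = 1.112 kg/m³.
L = ½ρv²S·CL = ½ × 1.112 × 44² × 12.3 × 0.883 = 11700 N ≈ 11.7 kN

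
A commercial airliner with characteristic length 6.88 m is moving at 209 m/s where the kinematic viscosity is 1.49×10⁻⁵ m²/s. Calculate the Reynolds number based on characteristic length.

Re = v·c/ν = 209 × 6.88 / (1.49×10⁻⁵) = 9.65×10^7

Re = 9.65×10^7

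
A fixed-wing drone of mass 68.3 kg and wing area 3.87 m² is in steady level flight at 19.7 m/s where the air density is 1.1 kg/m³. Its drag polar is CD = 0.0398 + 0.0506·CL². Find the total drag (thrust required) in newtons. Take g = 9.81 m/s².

D = 60.4 N

Level flight ⇒ L = W = m·g = 68.3 × 9.81 = 670.02 N.
Dynamic pressure q = 0.5 × 1.1 × 19.7² = 213.4 Pa.
CL = W/(q·S) = 670.02 / (213.4 × 3.87) = 0.8111.
CD = 0.0398 + 0.0506 × 0.8111² = 0.07309.
D = q·S·CD = 213.4 × 3.87 × 0.07309 = 60.38 N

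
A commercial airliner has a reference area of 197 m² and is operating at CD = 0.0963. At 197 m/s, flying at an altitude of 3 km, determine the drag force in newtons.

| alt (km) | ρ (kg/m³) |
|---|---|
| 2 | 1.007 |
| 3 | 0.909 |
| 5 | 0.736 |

D = 3.35×10^5 N

At 3 km, from the table: ρ = 0.909 kg/m³.
Dynamic pressure q = ½ρv² = ½ × 0.909 × 197² = 17640 Pa.
D = q·S·CD = 17640 × 197 × 0.0963 = 3.35×10^5 N ≈ 335 kN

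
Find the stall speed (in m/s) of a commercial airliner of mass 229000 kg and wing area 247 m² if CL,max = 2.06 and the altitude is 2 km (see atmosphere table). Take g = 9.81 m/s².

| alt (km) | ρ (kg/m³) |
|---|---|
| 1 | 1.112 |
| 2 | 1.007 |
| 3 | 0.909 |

V_stall = 93.6 m/s

At 2 km, from the table: ρ = 1.007 kg/m³.
Stall occurs when L = W at CL,max. W = mg = 229000 × 9.81 = 2.246×10^6 N.
V_stall = √(2W/(ρ·S·CL,max)) = √(2 × 2.246×10^6 / (1.007 × 247 × 2.06))
V_stall = √8769 = 93.6 m/s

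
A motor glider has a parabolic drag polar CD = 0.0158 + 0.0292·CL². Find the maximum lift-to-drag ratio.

For CD = CD0 + K·CL², (L/D)max occurs at CL* = √(CD0/K) and equals 1/(2√(K·CD0)).
(L/D)max = 1/(2√(0.0292 × 0.0158)) = 1/(2 × 0.02148) = 23.3

(L/D)max = 23.3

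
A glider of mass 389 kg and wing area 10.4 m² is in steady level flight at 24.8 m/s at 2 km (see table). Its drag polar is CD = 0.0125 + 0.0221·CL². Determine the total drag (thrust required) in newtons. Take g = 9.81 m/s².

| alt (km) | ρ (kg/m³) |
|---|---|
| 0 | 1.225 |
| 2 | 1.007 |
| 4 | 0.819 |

D = 140 N

At 2 km, from the table: ρ = 1.007 kg/m³.
In steady level flight, lift balances weight: W = mg = 389 × 9.81 = 3816.1 N.
q = ½ρv² = ½ × 1.007 × 24.8² = 309.7 Pa.
CL = W/(q·S) = 3816.1 / (309.7 × 10.4) = 1.185.
CD = 0.0125 + 0.0221 × 1.185² = 0.04353.
D = q·S·CD = 309.7 × 10.4 × 0.04353 = 140.2 N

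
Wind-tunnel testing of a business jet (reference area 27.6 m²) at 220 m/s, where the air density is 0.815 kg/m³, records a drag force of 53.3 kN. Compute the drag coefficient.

From D = ½ρv²S·CD, rearranging gives CD = 2D/(ρv²S).
CD = 2 × 53300 / (0.815 × 220² × 27.6) = 0.0979

CD = 0.0979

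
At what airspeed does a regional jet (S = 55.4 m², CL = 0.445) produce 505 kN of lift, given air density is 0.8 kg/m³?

v = 226 m/s

L = ½ρv²S·CL ⇒ v = √(2L/(ρ·S·CL))
v = √(2 × 5.05×10^5 / (0.8 × 55.4 × 0.445)) = √51210 = 226 m/s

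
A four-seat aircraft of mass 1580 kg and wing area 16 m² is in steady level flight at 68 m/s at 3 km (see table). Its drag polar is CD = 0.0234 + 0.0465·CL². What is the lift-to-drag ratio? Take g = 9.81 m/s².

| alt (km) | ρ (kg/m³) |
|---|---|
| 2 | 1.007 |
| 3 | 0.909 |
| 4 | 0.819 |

At 3 km, from the table: ρ = 0.909 kg/m³.
Level flight ⇒ L = W = m·g = 1580 × 9.81 = 15500 N.
Dynamic pressure q = 0.5 × 0.909 × 68² = 2102 Pa.
Required CL = L/(qS) = 15500/(2102·16) = 0.461.
CD = 0.0234 + 0.0465 × 0.461² = 0.03328.
L/D = CL/CD = 0.461 / 0.03328 = 13.9

L/D = 13.9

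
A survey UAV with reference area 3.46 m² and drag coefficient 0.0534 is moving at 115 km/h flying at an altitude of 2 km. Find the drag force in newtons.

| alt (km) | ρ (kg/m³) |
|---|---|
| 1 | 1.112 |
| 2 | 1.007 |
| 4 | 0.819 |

D = 94.9 N

At 2 km, from the table: ρ = 1.007 kg/m³.
Convert speed: v = 115 km/h ÷ 3.6 = 31.94 m/s.
Dynamic pressure q = ½ρv² = ½ × 1.007 × 31.94² = 513.8 Pa.
D = q·S·CD = 513.8 × 3.46 × 0.0534 = 94.9 N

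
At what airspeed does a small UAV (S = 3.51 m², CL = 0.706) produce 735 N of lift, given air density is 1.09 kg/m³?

L = ½ρv²S·CL ⇒ v = √(2L/(ρ·S·CL))
v = √(2 × 735 / (1.09 × 3.51 × 0.706)) = √544.2 = 23.3 m/s

v = 23.3 m/s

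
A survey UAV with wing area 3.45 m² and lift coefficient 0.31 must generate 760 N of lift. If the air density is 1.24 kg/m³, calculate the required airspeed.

L = ½ρv²S·CL ⇒ v = √(2L/(ρ·S·CL))
v = √(2 × 760 / (1.24 × 3.45 × 0.31)) = √1146 = 33.9 m/s

v = 33.9 m/s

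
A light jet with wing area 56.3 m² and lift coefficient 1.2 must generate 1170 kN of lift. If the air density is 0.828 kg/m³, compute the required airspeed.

v = 205 m/s

L = ½ρv²S·CL ⇒ v = √(2L/(ρ·S·CL))
v = √(2 × 1.17×10^6 / (0.828 × 56.3 × 1.2)) = √41830 = 205 m/s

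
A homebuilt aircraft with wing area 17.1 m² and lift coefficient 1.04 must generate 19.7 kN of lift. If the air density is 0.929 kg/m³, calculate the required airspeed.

v = 48.8 m/s

L = ½ρv²S·CL ⇒ v = √(2L/(ρ·S·CL))
v = √(2 × 19700 / (0.929 × 17.1 × 1.04)) = √2385 = 48.8 m/s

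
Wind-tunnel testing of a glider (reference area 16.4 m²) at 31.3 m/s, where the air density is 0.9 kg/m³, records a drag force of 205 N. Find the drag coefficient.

From D = ½ρv²S·CD, rearranging gives CD = 2D/(ρv²S).
CD = 2 × 205 / (0.9 × 31.3² × 16.4) = 0.0284

CD = 0.0284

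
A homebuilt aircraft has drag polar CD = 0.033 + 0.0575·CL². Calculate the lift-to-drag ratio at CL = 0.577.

L/D = 11.1

CD = 0.033 + 0.0575 × 0.577² = 0.05214
L/D = CL/CD = 0.577 / 0.05214 = 11.1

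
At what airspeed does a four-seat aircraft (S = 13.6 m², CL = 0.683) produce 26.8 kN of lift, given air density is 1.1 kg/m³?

L = ½ρv²S·CL ⇒ v = √(2L/(ρ·S·CL))
v = √(2 × 26800 / (1.1 × 13.6 × 0.683)) = √5246 = 72.4 m/s

v = 72.4 m/s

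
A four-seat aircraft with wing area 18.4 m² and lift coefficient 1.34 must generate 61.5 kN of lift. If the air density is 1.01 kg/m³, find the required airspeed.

L = ½ρv²S·CL ⇒ v = √(2L/(ρ·S·CL))
v = √(2 × 61500 / (1.01 × 18.4 × 1.34)) = √4939 = 70.3 m/s

v = 70.3 m/s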